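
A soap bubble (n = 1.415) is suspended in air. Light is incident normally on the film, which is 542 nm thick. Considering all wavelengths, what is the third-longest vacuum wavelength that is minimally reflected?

511 nm

At the upper boundary (n = 1.0 to n = 1.415) the reflected ray undergoes a half-wave phase shift.
Ray reflecting at the bottom interface goes from n = 1.415 toward n = 1.0: no phase shift.
Exactly one π shift → a net half-wave offset.
For minimum reflection here: 2 n t = m λ.
λ = 2 n t / m. The third-longest wavelength is m = 3: λ = 2 × 1.415 × 542 / 3.00 = 511 nm.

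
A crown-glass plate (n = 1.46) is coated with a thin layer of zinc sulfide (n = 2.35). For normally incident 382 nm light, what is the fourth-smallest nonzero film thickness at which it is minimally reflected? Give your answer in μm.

Ray reflecting at the top interface goes from n = 1.0 toward n = 2.35: a half-wave phase shift.
Bottom surface (2.35 → 1.46): reflection off a lower-index medium gives no phase shift.
The two reflections differ by half a wavelength.
For minimum reflection here: 2 n t = m λ.
The fourth-smallest nonzero thickness corresponds to m = 4: t = m λ / (2 n) = 4.00 × 382 / (2 × 2.35) = 325 nm.

0.325 μm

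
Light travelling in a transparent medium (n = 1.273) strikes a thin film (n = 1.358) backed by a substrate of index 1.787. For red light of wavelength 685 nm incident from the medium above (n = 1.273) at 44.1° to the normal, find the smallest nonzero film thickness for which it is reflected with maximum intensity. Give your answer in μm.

0.333 μm

At the upper boundary (n = 1.273 to n = 1.358) the reflected ray undergoes a half-wave phase shift.
Ray reflecting at the bottom interface goes from n = 1.358 toward n = 1.787: a half-wave phase shift.
Zero or two π shifts → no net half-wave offset.
So the condition for constructive reflection is 2 n t cos θ_r = m λ.
Snell's law: 1.273 sin 44.1° = 1.358 sin θ_r → sin θ_r = 0.652, cos θ_r = 0.758.
Minimum nonzero at m = 1: t = λ / (2 n cos θ_r) = 685 / (2 × 1.358 × 0.758) = 333 nm.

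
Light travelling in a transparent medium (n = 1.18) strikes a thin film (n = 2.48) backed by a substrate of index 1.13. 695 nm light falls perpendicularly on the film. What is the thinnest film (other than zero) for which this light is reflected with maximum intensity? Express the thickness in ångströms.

At the upper boundary (n = 1.18 to n = 2.48) the reflected ray undergoes a half-wave phase shift.
Bottom surface (2.48 → 1.13): reflection off a lower-index medium gives no phase shift.
Net: one phase inversion between the two reflected rays.
With one net inversion, constructive interference in reflection requires 2 n t = (m + ½) λ.
Minimum at m = 0: t = λ / (4 n) = 695 / (4 × 2.48) = 70.1 nm.

701 Å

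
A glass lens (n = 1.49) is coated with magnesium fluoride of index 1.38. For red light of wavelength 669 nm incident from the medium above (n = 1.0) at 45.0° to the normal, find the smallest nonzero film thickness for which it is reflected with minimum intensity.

Top surface (1.0 → 1.38): reflection off a higher-index medium gives a half-wave phase shift.
Bottom surface (1.38 → 1.49): reflection off a higher-index medium gives a half-wave phase shift.
Zero or two π shifts → no net half-wave offset.
For weak reflection here: 2 n t cos θ_r = (m + ½) λ.
Snell's law: 1.0 sin 45.0° = 1.38 sin θ_r → sin θ_r = 0.512, cos θ_r = 0.859.
Minimum at m = 0: t = λ / (4 n cos θ_r) = 669 / (4 × 1.38 × 0.859) = 141 nm.

141 nm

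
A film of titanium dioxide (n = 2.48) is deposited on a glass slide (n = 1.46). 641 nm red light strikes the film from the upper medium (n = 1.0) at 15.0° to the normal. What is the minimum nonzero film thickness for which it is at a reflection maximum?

65.0 nm

At the upper boundary (n = 1.0 to n = 2.48) the reflected ray undergoes a half-wave phase shift.
At the lower boundary (n = 2.48 to n = 1.46) the reflected ray undergoes no phase shift.
The two reflections differ by half a wavelength.
With one net inversion, constructive interference in reflection requires 2 n t cos θ_r = (m + ½) λ.
Snell's law: 1.0 sin 15.0° = 2.48 sin θ_r → sin θ_r = 0.104, cos θ_r = 0.995.
Minimum at m = 0: t = λ / (4 n cos θ_r) = 641 / (4 × 2.48 × 0.995) = 65.0 nm.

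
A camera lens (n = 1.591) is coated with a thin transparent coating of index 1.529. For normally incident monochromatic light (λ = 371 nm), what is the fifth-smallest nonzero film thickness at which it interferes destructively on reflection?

Top surface (1.0 → 1.529): reflection off a higher-index medium gives a half-wave phase shift.
Ray reflecting at the bottom interface goes from n = 1.529 toward n = 1.591: a half-wave phase shift.
Net: no relative phase inversion (both shifts match).
So the condition for destructive reflection is 2 n t = (m + ½) λ.
The fifth-smallest nonzero thickness corresponds to m = 4: t = (m + ½) λ / (2 n) = 4.50 × 371 / (2 × 1.529) = 546 nm.

546 nm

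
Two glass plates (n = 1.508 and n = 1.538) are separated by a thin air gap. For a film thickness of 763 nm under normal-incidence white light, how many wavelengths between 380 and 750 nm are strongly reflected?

2

Ray reflecting at the top interface goes from n = 1.508 toward n = 1.0: no phase shift.
Ray reflecting at the bottom interface goes from n = 1.0 toward n = 1.538: a half-wave phase shift.
The two reflections differ by half a wavelength.
With one net inversion, constructive interference in reflection requires 2 n t = (m + ½) λ.
λ = 2 n t / (m + ½) = 1526 / (m + ½) nm.
m=1: 1017 nm (IR); m=2: 610 nm (visible); m=3: 436 nm (visible); m=4: 339 nm (UV).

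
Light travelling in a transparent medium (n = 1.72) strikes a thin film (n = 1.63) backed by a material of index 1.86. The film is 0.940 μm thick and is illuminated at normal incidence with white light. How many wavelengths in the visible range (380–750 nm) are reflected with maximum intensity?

Ray reflecting at the top interface goes from n = 1.72 toward n = 1.63: no phase shift.
At the lower boundary (n = 1.63 to n = 1.86) the reflected ray undergoes a half-wave phase shift.
Exactly one π shift → a net half-wave offset.
With one net inversion, constructive interference in reflection requires 2 n t = (m + ½) λ.
λ = 2 n t / (m + ½) = 3064 / (m + ½) nm.
m=3: 876 nm (IR); m=4: 681 nm (visible); m=5: 557 nm (visible); m=6: 471 nm (visible); m=7: 409 nm (visible); m=8: 361 nm (UV).

4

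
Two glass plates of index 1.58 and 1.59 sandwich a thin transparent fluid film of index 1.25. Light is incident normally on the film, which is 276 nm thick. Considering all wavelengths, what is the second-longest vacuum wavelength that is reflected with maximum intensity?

Top surface (1.58 → 1.25): reflection off a lower-index medium gives no phase shift.
Ray reflecting at the bottom interface goes from n = 1.25 toward n = 1.59: a half-wave phase shift.
Net: one phase inversion between the two reflected rays.
For maximum reflection here: 2 n t = (m + ½) λ.
λ = 2 n t / (m + ½). The second-longest wavelength is m = 1: λ = 2 × 1.25 × 276 / 1.50 = 460 nm.

460 nm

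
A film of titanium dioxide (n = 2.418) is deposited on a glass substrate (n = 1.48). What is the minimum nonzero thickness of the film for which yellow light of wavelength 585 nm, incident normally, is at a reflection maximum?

60.5 nm

At the upper boundary (n = 1.0 to n = 2.418) the reflected ray undergoes a half-wave phase shift.
At the lower boundary (n = 2.418 to n = 1.48) the reflected ray undergoes no phase shift.
Net: one phase inversion between the two reflected rays.
So the condition for constructive reflection is 2 n t = (m + ½) λ.
Minimum at m = 0: t = λ / (4 n) = 585 / (4 × 2.418) = 60.5 nm.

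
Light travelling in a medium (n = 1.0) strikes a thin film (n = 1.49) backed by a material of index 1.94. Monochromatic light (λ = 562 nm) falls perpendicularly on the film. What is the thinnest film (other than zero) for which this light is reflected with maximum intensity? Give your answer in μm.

0.189 μm

At the upper boundary (n = 1.0 to n = 1.49) the reflected ray undergoes a half-wave phase shift.
Bottom surface (1.49 → 1.94): reflection off a higher-index medium gives a half-wave phase shift.
Zero or two π shifts → no net half-wave offset.
For maximum reflection here: 2 n t = m λ.
Minimum nonzero at m = 1: t = λ / (2 n) = 562 / (2 × 1.49) = 189 nm.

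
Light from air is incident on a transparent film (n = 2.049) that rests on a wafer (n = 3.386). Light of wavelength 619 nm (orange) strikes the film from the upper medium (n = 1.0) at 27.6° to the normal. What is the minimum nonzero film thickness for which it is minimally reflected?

77.5 nm

Top surface (1.0 → 2.049): reflection off a higher-index medium gives a half-wave phase shift.
At the lower boundary (n = 2.049 to n = 3.386) the reflected ray undergoes a half-wave phase shift.
Zero or two π shifts → no net half-wave offset.
With no net inversion, destructive interference in reflection requires 2 n t cos θ_r = (m + ½) λ.
Snell's law: 1.0 sin 27.6° = 2.049 sin θ_r → sin θ_r = 0.226, cos θ_r = 0.974.
Minimum at m = 0: t = λ / (4 n cos θ_r) = 619 / (4 × 2.049 × 0.974) = 77.5 nm.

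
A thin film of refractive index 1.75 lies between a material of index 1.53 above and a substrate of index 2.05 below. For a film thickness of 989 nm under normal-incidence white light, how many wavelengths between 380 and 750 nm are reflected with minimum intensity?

4

Ray reflecting at the top interface goes from n = 1.53 toward n = 1.75: a half-wave phase shift.
At the lower boundary (n = 1.75 to n = 2.05) the reflected ray undergoes a half-wave phase shift.
Zero or two π shifts → no net half-wave offset.
So the condition for destructive reflection is 2 n t = (m + ½) λ.
λ = 2 n t / (m + ½) = 3462 / (m + ½) nm.
m=4: 769 nm (IR); m=5: 629 nm (visible); m=6: 533 nm (visible); m=7: 462 nm (visible); m=8: 407 nm (visible); m=9: 364 nm (UV).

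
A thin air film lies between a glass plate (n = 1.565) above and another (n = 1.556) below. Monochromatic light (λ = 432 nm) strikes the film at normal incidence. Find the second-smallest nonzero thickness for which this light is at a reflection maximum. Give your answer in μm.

0.324 μm

At the upper boundary (n = 1.565 to n = 1.0) the reflected ray undergoes no phase shift.
Bottom surface (1.0 → 1.556): reflection off a higher-index medium gives a half-wave phase shift.
Exactly one π shift → a net half-wave offset.
For strong reflection here: 2 n t = (m + ½) λ.
The second-smallest nonzero thickness corresponds to m = 1: t = (m + ½) λ / (2 n) = 1.50 × 432 / (2 × 1.0) = 324 nm.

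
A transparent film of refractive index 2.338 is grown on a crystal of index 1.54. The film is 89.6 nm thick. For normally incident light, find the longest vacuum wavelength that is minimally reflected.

Top surface (1.0 → 2.338): reflection off a higher-index medium gives a half-wave phase shift.
At the lower boundary (n = 2.338 to n = 1.54) the reflected ray undergoes no phase shift.
The two reflections differ by half a wavelength.
With one net inversion, destructive interference in reflection requires 2 n t = m λ.
λ = 2 n t / m. The longest wavelength is m = 1: λ = 2 × 2.338 × 89.6 / 1.00 = 419 nm.

419 nm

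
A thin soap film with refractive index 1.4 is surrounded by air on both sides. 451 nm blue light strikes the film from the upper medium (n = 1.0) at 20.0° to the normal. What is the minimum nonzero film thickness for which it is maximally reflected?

83.1 nm

Ray reflecting at the top interface goes from n = 1.0 toward n = 1.4: a half-wave phase shift.
Bottom surface (1.4 → 1.0): reflection off a lower-index medium gives no phase shift.
The two reflections differ by half a wavelength.
So the condition for constructive reflection is 2 n t cos θ_r = (m + ½) λ.
Snell's law: 1.0 sin 20.0° = 1.4 sin θ_r → sin θ_r = 0.244, cos θ_r = 0.970.
Minimum at m = 0: t = λ / (4 n cos θ_r) = 451 / (4 × 1.4 × 0.970) = 83.1 nm.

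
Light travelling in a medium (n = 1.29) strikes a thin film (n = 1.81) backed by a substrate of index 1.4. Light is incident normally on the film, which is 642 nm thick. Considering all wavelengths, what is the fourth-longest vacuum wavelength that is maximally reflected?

664 nm

Top surface (1.29 → 1.81): reflection off a higher-index medium gives a half-wave phase shift.
At the lower boundary (n = 1.81 to n = 1.4) the reflected ray undergoes no phase shift.
Net: one phase inversion between the two reflected rays.
With one net inversion, constructive interference in reflection requires 2 n t = (m + ½) λ.
λ = 2 n t / (m + ½). The fourth-longest wavelength is m = 3: λ = 2 × 1.81 × 642 / 3.50 = 664 nm.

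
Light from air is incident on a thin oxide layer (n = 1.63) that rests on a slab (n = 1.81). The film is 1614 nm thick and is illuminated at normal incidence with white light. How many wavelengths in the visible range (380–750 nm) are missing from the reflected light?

7

At the upper boundary (n = 1.0 to n = 1.63) the reflected ray undergoes a half-wave phase shift.
At the lower boundary (n = 1.63 to n = 1.81) the reflected ray undergoes a half-wave phase shift.
Zero or two π shifts → no net half-wave offset.
So the condition for destructive reflection is 2 n t = (m + ½) λ.
λ = 2 n t / (m + ½) = 5262 / (m + ½) nm.
m=6: 809 nm (IR); m=7: 702 nm (visible); m=8: 619 nm (visible); m=9: 554 nm (visible); m=10: 501 nm (visible); m=11: 458 nm (visible); m=12: 421 nm (visible); m=13: 390 nm (visible); m=14: 363 nm (UV).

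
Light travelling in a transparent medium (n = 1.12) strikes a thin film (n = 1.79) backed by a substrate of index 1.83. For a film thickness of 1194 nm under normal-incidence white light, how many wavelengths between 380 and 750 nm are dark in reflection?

5

At the upper boundary (n = 1.12 to n = 1.79) the reflected ray undergoes a half-wave phase shift.
Bottom surface (1.79 → 1.83): reflection off a higher-index medium gives a half-wave phase shift.
Zero or two π shifts → no net half-wave offset.
So the condition for destructive reflection is 2 n t = (m + ½) λ.
λ = 2 n t / (m + ½) = 4275 / (m + ½) nm.
m=5: 777 nm (IR); m=6: 658 nm (visible); m=7: 570 nm (visible); m=8: 503 nm (visible); m=9: 450 nm (visible); m=10: 407 nm (visible); m=11: 372 nm (UV).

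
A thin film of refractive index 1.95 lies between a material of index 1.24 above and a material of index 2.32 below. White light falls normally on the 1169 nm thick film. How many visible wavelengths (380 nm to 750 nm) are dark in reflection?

6

At the upper boundary (n = 1.24 to n = 1.95) the reflected ray undergoes a half-wave phase shift.
Ray reflecting at the bottom interface goes from n = 1.95 toward n = 2.32: a half-wave phase shift.
Net: no relative phase inversion (both shifts match).
With no net inversion, destructive interference in reflection requires 2 n t = (m + ½) λ.
λ = 2 n t / (m + ½) = 4559 / (m + ½) nm.
m=5: 829 nm (IR); m=6: 701 nm (visible); m=7: 608 nm (visible); m=8: 536 nm (visible); m=9: 480 nm (visible); m=10: 434 nm (visible); m=11: 396 nm (visible); m=12: 365 nm (UV).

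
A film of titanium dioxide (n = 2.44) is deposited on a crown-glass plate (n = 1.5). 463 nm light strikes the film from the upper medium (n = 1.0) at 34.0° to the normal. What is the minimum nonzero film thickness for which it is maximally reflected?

At the upper boundary (n = 1.0 to n = 2.44) the reflected ray undergoes a half-wave phase shift.
Bottom surface (2.44 → 1.5): reflection off a lower-index medium gives no phase shift.
Exactly one π shift → a net half-wave offset.
For strong reflection here: 2 n t cos θ_r = (m + ½) λ.
Snell's law: 1.0 sin 34.0° = 2.44 sin θ_r → sin θ_r = 0.229, cos θ_r = 0.973.
Minimum at m = 0: t = λ / (4 n cos θ_r) = 463 / (4 × 2.44 × 0.973) = 48.7 nm.

48.7 nm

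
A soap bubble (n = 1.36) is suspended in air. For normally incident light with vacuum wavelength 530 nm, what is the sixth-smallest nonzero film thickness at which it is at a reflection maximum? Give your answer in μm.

1.07 μm

At the upper boundary (n = 1.0 to n = 1.36) the reflected ray undergoes a half-wave phase shift.
Bottom surface (1.36 → 1.0): reflection off a lower-index medium gives no phase shift.
Net: one phase inversion between the two reflected rays.
With one net inversion, constructive interference in reflection requires 2 n t = (m + ½) λ.
The sixth-smallest nonzero thickness corresponds to m = 5: t = (m + ½) λ / (2 n) = 5.50 × 530 / (2 × 1.36) = 1072 nm.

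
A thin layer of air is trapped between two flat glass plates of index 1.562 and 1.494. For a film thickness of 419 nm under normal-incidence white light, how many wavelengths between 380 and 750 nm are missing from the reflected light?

1

At the upper boundary (n = 1.562 to n = 1.0) the reflected ray undergoes no phase shift.
Ray reflecting at the bottom interface goes from n = 1.0 toward n = 1.494: a half-wave phase shift.
Net: one phase inversion between the two reflected rays.
With one net inversion, destructive interference in reflection requires 2 n t = m λ.
λ = 2 n t / m = 838 / m nm.
m=1: 838 nm (IR); m=2: 419 nm (visible); m=3: 279 nm (UV).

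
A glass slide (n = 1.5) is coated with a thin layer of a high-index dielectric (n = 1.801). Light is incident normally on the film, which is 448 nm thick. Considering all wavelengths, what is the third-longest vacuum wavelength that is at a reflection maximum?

Top surface (1.0 → 1.801): reflection off a higher-index medium gives a half-wave phase shift.
At the lower boundary (n = 1.801 to n = 1.5) the reflected ray undergoes no phase shift.
Exactly one π shift → a net half-wave offset.
For bright reflection here: 2 n t = (m + ½) λ.
λ = 2 n t / (m + ½). The third-longest wavelength is m = 2: λ = 2 × 1.801 × 448 / 2.50 = 645 nm.

645 nm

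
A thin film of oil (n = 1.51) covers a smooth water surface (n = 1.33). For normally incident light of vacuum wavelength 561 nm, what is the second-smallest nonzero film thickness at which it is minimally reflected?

372 nm

Top surface (1.0 → 1.51): reflection off a higher-index medium gives a half-wave phase shift.
Ray reflecting at the bottom interface goes from n = 1.51 toward n = 1.33: no phase shift.
The two reflections differ by half a wavelength.
With one net inversion, destructive interference in reflection requires 2 n t = m λ.
The second-smallest nonzero thickness corresponds to m = 2: t = m λ / (2 n) = 2.00 × 561 / (2 × 1.51) = 372 nm.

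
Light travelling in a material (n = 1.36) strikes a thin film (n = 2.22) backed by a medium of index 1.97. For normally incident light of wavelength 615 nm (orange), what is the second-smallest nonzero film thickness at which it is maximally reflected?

Ray reflecting at the top interface goes from n = 1.36 toward n = 2.22: a half-wave phase shift.
Bottom surface (2.22 → 1.97): reflection off a lower-index medium gives no phase shift.
Net: one phase inversion between the two reflected rays.
So the condition for constructive reflection is 2 n t = (m + ½) λ.
The second-smallest nonzero thickness corresponds to m = 1: t = (m + ½) λ / (2 n) = 1.50 × 615 / (2 × 2.22) = 208 nm.

208 nm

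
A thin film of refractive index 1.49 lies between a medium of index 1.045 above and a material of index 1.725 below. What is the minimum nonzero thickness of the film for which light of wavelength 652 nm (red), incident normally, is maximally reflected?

219 nm

Ray reflecting at the top interface goes from n = 1.045 toward n = 1.49: a half-wave phase shift.
At the lower boundary (n = 1.49 to n = 1.725) the reflected ray undergoes a half-wave phase shift.
The two reflections carry the same phase change, so no net offset.
So the condition for constructive reflection is 2 n t = m λ.
Minimum nonzero at m = 1: t = λ / (2 n) = 652 / (2 × 1.49) = 219 nm.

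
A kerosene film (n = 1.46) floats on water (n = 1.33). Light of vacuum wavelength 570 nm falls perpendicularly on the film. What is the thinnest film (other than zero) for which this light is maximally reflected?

Top surface (1.0 → 1.46): reflection off a higher-index medium gives a half-wave phase shift.
Bottom surface (1.46 → 1.33): reflection off a lower-index medium gives no phase shift.
Net: one phase inversion between the two reflected rays.
For maximum reflection here: 2 n t = (m + ½) λ.
Minimum at m = 0: t = λ / (4 n) = 570 / (4 × 1.46) = 97.6 nm.

97.6 nm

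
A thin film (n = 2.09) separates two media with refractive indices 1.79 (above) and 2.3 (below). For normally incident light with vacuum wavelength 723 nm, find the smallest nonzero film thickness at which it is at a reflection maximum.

173 nm

Top surface (1.79 → 2.09): reflection off a higher-index medium gives a half-wave phase shift.
Bottom surface (2.09 → 2.3): reflection off a higher-index medium gives a half-wave phase shift.
The two reflections carry the same phase change, so no net offset.
With no net inversion, constructive interference in reflection requires 2 n t = m λ.
Minimum nonzero at m = 1: t = λ / (2 n) = 723 / (2 × 2.09) = 173 nm.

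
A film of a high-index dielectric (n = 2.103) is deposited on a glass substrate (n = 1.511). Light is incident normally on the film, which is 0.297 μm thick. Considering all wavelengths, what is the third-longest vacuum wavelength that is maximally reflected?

500 nm

At the upper boundary (n = 1.0 to n = 2.103) the reflected ray undergoes a half-wave phase shift.
At the lower boundary (n = 2.103 to n = 1.511) the reflected ray undergoes no phase shift.
The two reflections differ by half a wavelength.
With one net inversion, constructive interference in reflection requires 2 n t = (m + ½) λ.
λ = 2 n t / (m + ½). The third-longest wavelength is m = 2: λ = 2 × 2.103 × 297 / 2.50 = 500 nm.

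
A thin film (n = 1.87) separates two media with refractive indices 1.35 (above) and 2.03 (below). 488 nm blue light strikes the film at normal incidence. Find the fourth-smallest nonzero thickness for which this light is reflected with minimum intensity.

Top surface (1.35 → 1.87): reflection off a higher-index medium gives a half-wave phase shift.
Bottom surface (1.87 → 2.03): reflection off a higher-index medium gives a half-wave phase shift.
Zero or two π shifts → no net half-wave offset.
With no net inversion, destructive interference in reflection requires 2 n t = (m + ½) λ.
The fourth-smallest nonzero thickness corresponds to m = 3: t = (m + ½) λ / (2 n) = 3.50 × 488 / (2 × 1.87) = 457 nm.

457 nm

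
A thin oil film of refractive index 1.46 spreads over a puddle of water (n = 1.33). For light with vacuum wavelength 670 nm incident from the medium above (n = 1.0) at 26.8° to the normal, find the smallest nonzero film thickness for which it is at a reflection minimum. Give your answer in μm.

0.241 μm

Top surface (1.0 → 1.46): reflection off a higher-index medium gives a half-wave phase shift.
Bottom surface (1.46 → 1.33): reflection off a lower-index medium gives no phase shift.
The two reflections differ by half a wavelength.
So the condition for destructive reflection is 2 n t cos θ_r = m λ.
Snell's law: 1.0 sin 26.8° = 1.46 sin θ_r → sin θ_r = 0.309, cos θ_r = 0.951.
Minimum nonzero at m = 1: t = λ / (2 n cos θ_r) = 670 / (2 × 1.46 × 0.951) = 241 nm.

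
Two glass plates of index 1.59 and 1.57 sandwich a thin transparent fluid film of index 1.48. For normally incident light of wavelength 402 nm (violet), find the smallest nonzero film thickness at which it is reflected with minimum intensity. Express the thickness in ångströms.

1358 Å

Top surface (1.59 → 1.48): reflection off a lower-index medium gives no phase shift.
Bottom surface (1.48 → 1.57): reflection off a higher-index medium gives a half-wave phase shift.
Net: one phase inversion between the two reflected rays.
For weak reflection here: 2 n t = m λ.
Minimum nonzero at m = 1: t = λ / (2 n) = 402 / (2 × 1.48) = 136 nm.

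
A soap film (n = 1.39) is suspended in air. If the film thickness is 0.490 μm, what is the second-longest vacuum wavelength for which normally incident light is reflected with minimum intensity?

681 nm

At the upper boundary (n = 1.0 to n = 1.39) the reflected ray undergoes a half-wave phase shift.
Ray reflecting at the bottom interface goes from n = 1.39 toward n = 1.0: no phase shift.
The two reflections differ by half a wavelength.
For weak reflection here: 2 n t = m λ.
λ = 2 n t / m. The second-longest wavelength is m = 2: λ = 2 × 1.39 × 490 / 2.00 = 681 nm.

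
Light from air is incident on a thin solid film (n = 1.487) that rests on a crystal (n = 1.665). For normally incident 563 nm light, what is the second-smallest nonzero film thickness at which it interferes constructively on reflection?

379 nm

At the upper boundary (n = 1.0 to n = 1.487) the reflected ray undergoes a half-wave phase shift.
At the lower boundary (n = 1.487 to n = 1.665) the reflected ray undergoes a half-wave phase shift.
Zero or two π shifts → no net half-wave offset.
With no net inversion, constructive interference in reflection requires 2 n t = m λ.
The second-smallest nonzero thickness corresponds to m = 2: t = m λ / (2 n) = 2.00 × 563 / (2 × 1.487) = 379 nm.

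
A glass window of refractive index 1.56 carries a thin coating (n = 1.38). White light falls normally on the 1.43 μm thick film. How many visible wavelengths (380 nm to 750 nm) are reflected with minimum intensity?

5

Top surface (1.0 → 1.38): reflection off a higher-index medium gives a half-wave phase shift.
At the lower boundary (n = 1.38 to n = 1.56) the reflected ray undergoes a half-wave phase shift.
The two reflections carry the same phase change, so no net offset.
So the condition for destructive reflection is 2 n t = (m + ½) λ.
λ = 2 n t / (m + ½) = 3947 / (m + ½) nm.
m=4: 877 nm (IR); m=5: 718 nm (visible); m=6: 607 nm (visible); m=7: 526 nm (visible); m=8: 464 nm (visible); m=9: 415 nm (visible); m=10: 376 nm (UV).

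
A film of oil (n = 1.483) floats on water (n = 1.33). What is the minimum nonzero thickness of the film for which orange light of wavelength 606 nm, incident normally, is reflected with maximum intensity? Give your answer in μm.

Top surface (1.0 → 1.483): reflection off a higher-index medium gives a half-wave phase shift.
Bottom surface (1.483 → 1.33): reflection off a lower-index medium gives no phase shift.
Exactly one π shift → a net half-wave offset.
So the condition for constructive reflection is 2 n t = (m + ½) λ.
Minimum at m = 0: t = λ / (4 n) = 606 / (4 × 1.483) = 102 nm.

0.102 μm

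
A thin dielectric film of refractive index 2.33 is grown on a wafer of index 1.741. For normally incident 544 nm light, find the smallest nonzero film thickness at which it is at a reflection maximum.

58.4 nm

Ray reflecting at the top interface goes from n = 1.0 toward n = 2.33: a half-wave phase shift.
Ray reflecting at the bottom interface goes from n = 2.33 toward n = 1.741: no phase shift.
Exactly one π shift → a net half-wave offset.
With one net inversion, constructive interference in reflection requires 2 n t = (m + ½) λ.
Minimum at m = 0: t = λ / (4 n) = 544 / (4 × 2.33) = 58.4 nm.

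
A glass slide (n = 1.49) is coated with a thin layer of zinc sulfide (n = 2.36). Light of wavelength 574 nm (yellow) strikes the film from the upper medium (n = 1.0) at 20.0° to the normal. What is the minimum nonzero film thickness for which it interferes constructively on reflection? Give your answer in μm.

At the upper boundary (n = 1.0 to n = 2.36) the reflected ray undergoes a half-wave phase shift.
At the lower boundary (n = 2.36 to n = 1.49) the reflected ray undergoes no phase shift.
Net: one phase inversion between the two reflected rays.
For maximum reflection here: 2 n t cos θ_r = (m + ½) λ.
Snell's law: 1.0 sin 20.0° = 2.36 sin θ_r → sin θ_r = 0.145, cos θ_r = 0.989.
Minimum at m = 0: t = λ / (4 n cos θ_r) = 574 / (4 × 2.36 × 0.989) = 61.5 nm.

0.0615 μm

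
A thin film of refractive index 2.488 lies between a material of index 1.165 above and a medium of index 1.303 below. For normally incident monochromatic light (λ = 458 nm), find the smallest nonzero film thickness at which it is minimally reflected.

Ray reflecting at the top interface goes from n = 1.165 toward n = 2.488: a half-wave phase shift.
Bottom surface (2.488 → 1.303): reflection off a lower-index medium gives no phase shift.
Exactly one π shift → a net half-wave offset.
For weak reflection here: 2 n t = m λ.
Minimum nonzero at m = 1: t = λ / (2 n) = 458 / (2 × 2.488) = 92.0 nm.

92.0 nm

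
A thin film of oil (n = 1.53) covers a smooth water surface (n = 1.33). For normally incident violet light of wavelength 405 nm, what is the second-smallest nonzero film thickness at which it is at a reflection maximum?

199 nm

Top surface (1.0 → 1.53): reflection off a higher-index medium gives a half-wave phase shift.
Ray reflecting at the bottom interface goes from n = 1.53 toward n = 1.33: no phase shift.
Net: one phase inversion between the two reflected rays.
So the condition for constructive reflection is 2 n t = (m + ½) λ.
The second-smallest nonzero thickness corresponds to m = 1: t = (m + ½) λ / (2 n) = 1.50 × 405 / (2 × 1.53) = 199 nm.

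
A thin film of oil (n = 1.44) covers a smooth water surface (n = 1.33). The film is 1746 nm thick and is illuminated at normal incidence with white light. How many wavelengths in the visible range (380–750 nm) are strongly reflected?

6

Ray reflecting at the top interface goes from n = 1.0 toward n = 1.44: a half-wave phase shift.
Bottom surface (1.44 → 1.33): reflection off a lower-index medium gives no phase shift.
The two reflections differ by half a wavelength.
With one net inversion, constructive interference in reflection requires 2 n t = (m + ½) λ.
λ = 2 n t / (m + ½) = 5028 / (m + ½) nm.
m=6: 774 nm (IR); m=7: 670 nm (visible); m=8: 592 nm (visible); m=9: 529 nm (visible); m=10: 479 nm (visible); m=11: 437 nm (visible); m=12: 402 nm (visible); m=13: 372 nm (UV).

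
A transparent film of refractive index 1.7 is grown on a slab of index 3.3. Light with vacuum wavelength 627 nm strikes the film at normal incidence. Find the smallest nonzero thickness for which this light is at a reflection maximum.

Top surface (1.0 → 1.7): reflection off a higher-index medium gives a half-wave phase shift.
Bottom surface (1.7 → 3.3): reflection off a higher-index medium gives a half-wave phase shift.
Zero or two π shifts → no net half-wave offset.
So the condition for constructive reflection is 2 n t = m λ.
The smallest nonzero thickness corresponds to m = 1: t = m λ / (2 n) = 1.00 × 627 / (2 × 1.7) = 184 nm.

184 nm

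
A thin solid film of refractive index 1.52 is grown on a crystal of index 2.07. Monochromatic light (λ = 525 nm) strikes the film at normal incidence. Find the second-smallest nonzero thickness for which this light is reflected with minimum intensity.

Top surface (1.0 → 1.52): reflection off a higher-index medium gives a half-wave phase shift.
Ray reflecting at the bottom interface goes from n = 1.52 toward n = 2.07: a half-wave phase shift.
Zero or two π shifts → no net half-wave offset.
For minimum reflection here: 2 n t = (m + ½) λ.
The second-smallest nonzero thickness corresponds to m = 1: t = (m + ½) λ / (2 n) = 1.50 × 525 / (2 × 1.52) = 259 nm.

259 nm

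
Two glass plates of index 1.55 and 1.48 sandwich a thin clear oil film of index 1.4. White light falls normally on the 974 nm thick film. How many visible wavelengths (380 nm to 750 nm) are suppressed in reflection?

4

Ray reflecting at the top interface goes from n = 1.55 toward n = 1.4: no phase shift.
Bottom surface (1.4 → 1.48): reflection off a higher-index medium gives a half-wave phase shift.
The two reflections differ by half a wavelength.
For weak reflection here: 2 n t = m λ.
λ = 2 n t / m = 2727 / m nm.
m=3: 909 nm (IR); m=4: 682 nm (visible); m=5: 545 nm (visible); m=6: 455 nm (visible); m=7: 390 nm (visible); m=8: 341 nm (UV).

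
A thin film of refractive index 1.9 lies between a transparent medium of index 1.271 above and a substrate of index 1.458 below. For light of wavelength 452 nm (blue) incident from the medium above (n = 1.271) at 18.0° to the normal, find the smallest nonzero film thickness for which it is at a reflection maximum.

At the upper boundary (n = 1.271 to n = 1.9) the reflected ray undergoes a half-wave phase shift.
Ray reflecting at the bottom interface goes from n = 1.9 toward n = 1.458: no phase shift.
Net: one phase inversion between the two reflected rays.
So the condition for constructive reflection is 2 n t cos θ_r = (m + ½) λ.
Snell's law: 1.271 sin 18.0° = 1.9 sin θ_r → sin θ_r = 0.207, cos θ_r = 0.978.
Minimum at m = 0: t = λ / (4 n cos θ_r) = 452 / (4 × 1.9 × 0.978) = 60.8 nm.

60.8 nm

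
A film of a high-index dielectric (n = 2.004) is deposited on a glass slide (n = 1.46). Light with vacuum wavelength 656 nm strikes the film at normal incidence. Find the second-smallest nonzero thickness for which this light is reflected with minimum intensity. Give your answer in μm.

0.327 μm

Ray reflecting at the top interface goes from n = 1.0 toward n = 2.004: a half-wave phase shift.
At the lower boundary (n = 2.004 to n = 1.46) the reflected ray undergoes no phase shift.
Net: one phase inversion between the two reflected rays.
With one net inversion, destructive interference in reflection requires 2 n t = m λ.
The second-smallest nonzero thickness corresponds to m = 2: t = m λ / (2 n) = 2.00 × 656 / (2 × 2.004) = 327 nm.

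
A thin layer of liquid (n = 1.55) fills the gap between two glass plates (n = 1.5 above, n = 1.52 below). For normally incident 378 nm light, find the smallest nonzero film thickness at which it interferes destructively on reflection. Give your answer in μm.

0.122 μm

Top surface (1.5 → 1.55): reflection off a higher-index medium gives a half-wave phase shift.
At the lower boundary (n = 1.55 to n = 1.52) the reflected ray undergoes no phase shift.
Exactly one π shift → a net half-wave offset.
With one net inversion, destructive interference in reflection requires 2 n t = m λ.
Minimum nonzero at m = 1: t = λ / (2 n) = 378 / (2 × 1.55) = 122 nm.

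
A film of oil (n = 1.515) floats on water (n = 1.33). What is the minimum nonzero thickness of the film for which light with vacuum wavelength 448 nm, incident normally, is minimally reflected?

Ray reflecting at the top interface goes from n = 1.0 toward n = 1.515: a half-wave phase shift.
At the lower boundary (n = 1.515 to n = 1.33) the reflected ray undergoes no phase shift.
The two reflections differ by half a wavelength.
For minimum reflection here: 2 n t = m λ.
Minimum nonzero at m = 1: t = λ / (2 n) = 448 / (2 × 1.515) = 148 nm.

148 nm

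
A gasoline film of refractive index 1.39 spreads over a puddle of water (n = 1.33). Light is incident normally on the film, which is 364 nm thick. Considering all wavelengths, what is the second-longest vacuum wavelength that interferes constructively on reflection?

Ray reflecting at the top interface goes from n = 1.0 toward n = 1.39: a half-wave phase shift.
Ray reflecting at the bottom interface goes from n = 1.39 toward n = 1.33: no phase shift.
Exactly one π shift → a net half-wave offset.
For bright reflection here: 2 n t = (m + ½) λ.
λ = 2 n t / (m + ½). The second-longest wavelength is m = 1: λ = 2 × 1.39 × 364 / 1.50 = 675 nm.

675 nm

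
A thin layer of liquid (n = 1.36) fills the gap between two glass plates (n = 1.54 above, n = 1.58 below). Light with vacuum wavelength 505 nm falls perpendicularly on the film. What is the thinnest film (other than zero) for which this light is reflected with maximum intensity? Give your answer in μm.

Ray reflecting at the top interface goes from n = 1.54 toward n = 1.36: no phase shift.
At the lower boundary (n = 1.36 to n = 1.58) the reflected ray undergoes a half-wave phase shift.
The two reflections differ by half a wavelength.
So the condition for constructive reflection is 2 n t = (m + ½) λ.
Minimum at m = 0: t = λ / (4 n) = 505 / (4 × 1.36) = 92.8 nm.

0.0928 μm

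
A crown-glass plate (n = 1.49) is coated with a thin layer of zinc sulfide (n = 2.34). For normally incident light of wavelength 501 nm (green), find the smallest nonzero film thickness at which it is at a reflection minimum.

Ray reflecting at the top interface goes from n = 1.0 toward n = 2.34: a half-wave phase shift.
Ray reflecting at the bottom interface goes from n = 2.34 toward n = 1.49: no phase shift.
Exactly one π shift → a net half-wave offset.
So the condition for destructive reflection is 2 n t = m λ.
Minimum nonzero at m = 1: t = λ / (2 n) = 501 / (2 × 2.34) = 107 nm.

107 nm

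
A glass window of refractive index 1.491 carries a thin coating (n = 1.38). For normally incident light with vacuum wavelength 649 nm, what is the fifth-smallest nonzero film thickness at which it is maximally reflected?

Top surface (1.0 → 1.38): reflection off a higher-index medium gives a half-wave phase shift.
Bottom surface (1.38 → 1.491): reflection off a higher-index medium gives a half-wave phase shift.
The two reflections carry the same phase change, so no net offset.
With no net inversion, constructive interference in reflection requires 2 n t = m λ.
The fifth-smallest nonzero thickness corresponds to m = 5: t = m λ / (2 n) = 5.00 × 649 / (2 × 1.38) = 1176 nm.

1176 nm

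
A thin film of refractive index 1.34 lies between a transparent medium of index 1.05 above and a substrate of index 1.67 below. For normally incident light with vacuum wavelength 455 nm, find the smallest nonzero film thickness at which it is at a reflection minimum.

At the upper boundary (n = 1.05 to n = 1.34) the reflected ray undergoes a half-wave phase shift.
At the lower boundary (n = 1.34 to n = 1.67) the reflected ray undergoes a half-wave phase shift.
Net: no relative phase inversion (both shifts match).
So the condition for destructive reflection is 2 n t = (m + ½) λ.
Minimum at m = 0: t = λ / (4 n) = 455 / (4 × 1.34) = 84.9 nm.

84.9 nm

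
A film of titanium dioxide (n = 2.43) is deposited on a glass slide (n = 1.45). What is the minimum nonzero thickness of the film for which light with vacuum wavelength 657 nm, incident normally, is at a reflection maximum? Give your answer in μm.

Ray reflecting at the top interface goes from n = 1.0 toward n = 2.43: a half-wave phase shift.
Ray reflecting at the bottom interface goes from n = 2.43 toward n = 1.45: no phase shift.
Exactly one π shift → a net half-wave offset.
For bright reflection here: 2 n t = (m + ½) λ.
Minimum at m = 0: t = λ / (4 n) = 657 / (4 × 2.43) = 67.6 nm.

0.0676 μm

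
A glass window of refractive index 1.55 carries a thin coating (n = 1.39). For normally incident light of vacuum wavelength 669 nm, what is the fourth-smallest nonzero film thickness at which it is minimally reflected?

842 nm

At the upper boundary (n = 1.0 to n = 1.39) the reflected ray undergoes a half-wave phase shift.
At the lower boundary (n = 1.39 to n = 1.55) the reflected ray undergoes a half-wave phase shift.
The two reflections carry the same phase change, so no net offset.
With no net inversion, destructive interference in reflection requires 2 n t = (m + ½) λ.
The fourth-smallest nonzero thickness corresponds to m = 3: t = (m + ½) λ / (2 n) = 3.50 × 669 / (2 × 1.39) = 842 nm.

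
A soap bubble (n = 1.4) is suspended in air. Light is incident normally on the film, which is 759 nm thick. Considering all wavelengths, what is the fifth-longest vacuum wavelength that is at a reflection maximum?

472 nm

At the upper boundary (n = 1.0 to n = 1.4) the reflected ray undergoes a half-wave phase shift.
At the lower boundary (n = 1.4 to n = 1.0) the reflected ray undergoes no phase shift.
Net: one phase inversion between the two reflected rays.
So the condition for constructive reflection is 2 n t = (m + ½) λ.
λ = 2 n t / (m + ½). The fifth-longest wavelength is m = 4: λ = 2 × 1.4 × 759 / 4.50 = 472 nm.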